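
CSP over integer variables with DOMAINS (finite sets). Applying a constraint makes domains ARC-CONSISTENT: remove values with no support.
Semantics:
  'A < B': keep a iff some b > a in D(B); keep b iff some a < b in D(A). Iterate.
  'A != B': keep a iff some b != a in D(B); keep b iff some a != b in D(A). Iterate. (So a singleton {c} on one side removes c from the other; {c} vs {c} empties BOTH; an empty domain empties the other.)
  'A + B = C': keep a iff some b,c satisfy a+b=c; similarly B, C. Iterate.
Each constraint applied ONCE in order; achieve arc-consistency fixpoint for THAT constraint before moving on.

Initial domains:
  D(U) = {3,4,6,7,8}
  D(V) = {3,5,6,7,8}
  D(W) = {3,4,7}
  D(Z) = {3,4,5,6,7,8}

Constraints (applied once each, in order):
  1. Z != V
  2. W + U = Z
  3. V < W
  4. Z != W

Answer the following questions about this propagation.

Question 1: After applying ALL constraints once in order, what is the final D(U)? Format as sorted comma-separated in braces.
Answer: {3,4}

Derivation:
Constraint 1 (Z != V) on D(Z)={3,4,5,6,7,8} D(V)={3,5,6,7,8}: no change
Constraint 2 (W + U = Z) on D(W)={3,4,7} D(U)={3,4,6,7,8} D(Z)={3,4,5,6,7,8}: W {3,4,7}->{3,4}; U {3,4,6,7,8}->{3,4}; Z {3,4,5,6,7,8}->{6,7,8}
Constraint 3 (V < W) on D(V)={3,5,6,7,8} D(W)={3,4}: V {3,5,6,7,8}->{3}; W {3,4}->{4}
Constraint 4 (Z != W) on D(Z)={6,7,8} D(W)={4}: no change
So after all 4 constraints: D(U) = {3,4}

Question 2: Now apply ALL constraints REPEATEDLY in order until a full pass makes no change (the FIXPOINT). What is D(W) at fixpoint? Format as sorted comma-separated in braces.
pass 0 (initial): D(W)={3,4,7}
pass 1: U {3,4,6,7,8}->{3,4}; V {3,5,6,7,8}->{3}; W {3,4,7}->{4}; Z {3,4,5,6,7,8}->{6,7,8}
pass 2: Z {6,7,8}->{7,8}
pass 3: no change
Fixpoint after 3 passes: D(W) = {4}

Answer: {4}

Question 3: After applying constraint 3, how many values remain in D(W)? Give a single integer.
Constraint 1 (Z != V) on D(Z)={3,4,5,6,7,8} D(V)={3,5,6,7,8}: no change
Constraint 2 (W + U = Z) on D(W)={3,4,7} D(U)={3,4,6,7,8} D(Z)={3,4,5,6,7,8}: W {3,4,7}->{3,4}; U {3,4,6,7,8}->{3,4}; Z {3,4,5,6,7,8}->{6,7,8}
Constraint 3 (V < W) on D(V)={3,5,6,7,8} D(W)={3,4}: V {3,5,6,7,8}->{3}; W {3,4}->{4}
So after constraint 3: D(W)={4}, size = 1

Answer: 1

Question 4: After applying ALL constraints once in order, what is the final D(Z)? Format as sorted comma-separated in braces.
Answer: {6,7,8}

Derivation:
Constraint 1 (Z != V) on D(Z)={3,4,5,6,7,8} D(V)={3,5,6,7,8}: no change
Constraint 2 (W + U = Z) on D(W)={3,4,7} D(U)={3,4,6,7,8} D(Z)={3,4,5,6,7,8}: W {3,4,7}->{3,4}; U {3,4,6,7,8}->{3,4}; Z {3,4,5,6,7,8}->{6,7,8}
Constraint 3 (V < W) on D(V)={3,5,6,7,8} D(W)={3,4}: V {3,5,6,7,8}->{3}; W {3,4}->{4}
Constraint 4 (Z != W) on D(Z)={6,7,8} D(W)={4}: no change
So after all 4 constraints: D(Z) = {6,7,8}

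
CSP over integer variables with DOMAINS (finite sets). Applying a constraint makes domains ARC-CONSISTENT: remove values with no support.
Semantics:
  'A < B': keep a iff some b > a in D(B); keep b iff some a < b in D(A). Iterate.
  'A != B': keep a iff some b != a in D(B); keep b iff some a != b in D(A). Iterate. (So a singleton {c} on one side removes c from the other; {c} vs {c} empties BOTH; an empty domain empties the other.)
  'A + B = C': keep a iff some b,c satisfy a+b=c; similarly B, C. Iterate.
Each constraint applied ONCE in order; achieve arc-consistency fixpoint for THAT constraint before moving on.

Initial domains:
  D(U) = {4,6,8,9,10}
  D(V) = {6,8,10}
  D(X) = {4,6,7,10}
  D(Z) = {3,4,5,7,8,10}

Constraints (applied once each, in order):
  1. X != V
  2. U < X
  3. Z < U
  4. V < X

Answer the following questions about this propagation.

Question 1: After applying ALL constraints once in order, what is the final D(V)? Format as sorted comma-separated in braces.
Constraint 1 (X != V) on D(X)={4,6,7,10} D(V)={6,8,10}: no change
Constraint 2 (U < X) on D(U)={4,6,8,9,10} D(X)={4,6,7,10}: U {4,6,8,9,10}->{4,6,8,9}; X {4,6,7,10}->{6,7,10}
Constraint 3 (Z < U) on D(Z)={3,4,5,7,8,10} D(U)={4,6,8,9}: Z {3,4,5,7,8,10}->{3,4,5,7,8}
Constraint 4 (V < X) on D(V)={6,8,10} D(X)={6,7,10}: V {6,8,10}->{6,8}; X {6,7,10}->{7,10}
So after all 4 constraints: D(V) = {6,8}

Answer: {6,8}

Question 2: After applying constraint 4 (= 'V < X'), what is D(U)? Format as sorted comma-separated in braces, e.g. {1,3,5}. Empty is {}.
Answer: {4,6,8,9}

Derivation:
Constraint 1 (X != V) on D(X)={4,6,7,10} D(V)={6,8,10}: no change
Constraint 2 (U < X) on D(U)={4,6,8,9,10} D(X)={4,6,7,10}: U {4,6,8,9,10}->{4,6,8,9}; X {4,6,7,10}->{6,7,10}
Constraint 3 (Z < U) on D(Z)={3,4,5,7,8,10} D(U)={4,6,8,9}: Z {3,4,5,7,8,10}->{3,4,5,7,8}
Constraint 4 (V < X) on D(V)={6,8,10} D(X)={6,7,10}: V {6,8,10}->{6,8}; X {6,7,10}->{7,10}
So after constraint 4: D(U) = {4,6,8,9}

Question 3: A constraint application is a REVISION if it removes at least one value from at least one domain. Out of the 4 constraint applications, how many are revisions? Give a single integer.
Answer: 3

Derivation:
Constraint 1 (X != V) on D(X)={4,6,7,10} D(V)={6,8,10}: no change => not a revision
Constraint 2 (U < X) on D(U)={4,6,8,9,10} D(X)={4,6,7,10}: U {4,6,8,9,10}->{4,6,8,9}; X {4,6,7,10}->{6,7,10} => REVISION
Constraint 3 (Z < U) on D(Z)={3,4,5,7,8,10} D(U)={4,6,8,9}: Z {3,4,5,7,8,10}->{3,4,5,7,8} => REVISION
Constraint 4 (V < X) on D(V)={6,8,10} D(X)={6,7,10}: V {6,8,10}->{6,8}; X {6,7,10}->{7,10} => REVISION
Total revisions = 3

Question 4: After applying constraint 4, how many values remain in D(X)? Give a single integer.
Constraint 1 (X != V) on D(X)={4,6,7,10} D(V)={6,8,10}: no change
Constraint 2 (U < X) on D(U)={4,6,8,9,10} D(X)={4,6,7,10}: U {4,6,8,9,10}->{4,6,8,9}; X {4,6,7,10}->{6,7,10}
Constraint 3 (Z < U) on D(Z)={3,4,5,7,8,10} D(U)={4,6,8,9}: Z {3,4,5,7,8,10}->{3,4,5,7,8}
Constraint 4 (V < X) on D(V)={6,8,10} D(X)={6,7,10}: V {6,8,10}->{6,8}; X {6,7,10}->{7,10}
So after constraint 4: D(X)={7,10}, size = 2

Answer: 2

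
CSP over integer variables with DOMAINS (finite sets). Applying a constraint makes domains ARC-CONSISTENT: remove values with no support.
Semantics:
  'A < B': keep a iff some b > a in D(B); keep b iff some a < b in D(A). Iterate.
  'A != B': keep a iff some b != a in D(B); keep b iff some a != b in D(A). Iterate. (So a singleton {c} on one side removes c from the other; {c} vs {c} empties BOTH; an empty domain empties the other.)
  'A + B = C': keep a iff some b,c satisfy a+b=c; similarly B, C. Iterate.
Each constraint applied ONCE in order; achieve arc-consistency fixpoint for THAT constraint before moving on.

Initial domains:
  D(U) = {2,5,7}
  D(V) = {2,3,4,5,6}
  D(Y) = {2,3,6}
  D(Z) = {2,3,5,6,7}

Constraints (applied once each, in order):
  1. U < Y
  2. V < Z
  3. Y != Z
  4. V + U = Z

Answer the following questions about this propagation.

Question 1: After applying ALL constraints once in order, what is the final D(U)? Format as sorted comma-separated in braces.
Constraint 1 (U < Y) on D(U)={2,5,7} D(Y)={2,3,6}: U {2,5,7}->{2,5}; Y {2,3,6}->{3,6}
Constraint 2 (V < Z) on D(V)={2,3,4,5,6} D(Z)={2,3,5,6,7}: Z {2,3,5,6,7}->{3,5,6,7}
Constraint 3 (Y != Z) on D(Y)={3,6} D(Z)={3,5,6,7}: no change
Constraint 4 (V + U = Z) on D(V)={2,3,4,5,6} D(U)={2,5} D(Z)={3,5,6,7}: V {2,3,4,5,6}->{2,3,4,5}; Z {3,5,6,7}->{5,6,7}
So after all 4 constraints: D(U) = {2,5}

Answer: {2,5}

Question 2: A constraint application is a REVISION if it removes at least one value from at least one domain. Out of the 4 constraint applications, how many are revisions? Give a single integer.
Answer: 3

Derivation:
Constraint 1 (U < Y) on D(U)={2,5,7} D(Y)={2,3,6}: U {2,5,7}->{2,5}; Y {2,3,6}->{3,6} => REVISION
Constraint 2 (V < Z) on D(V)={2,3,4,5,6} D(Z)={2,3,5,6,7}: Z {2,3,5,6,7}->{3,5,6,7} => REVISION
Constraint 3 (Y != Z) on D(Y)={3,6} D(Z)={3,5,6,7}: no change => not a revision
Constraint 4 (V + U = Z) on D(V)={2,3,4,5,6} D(U)={2,5} D(Z)={3,5,6,7}: V {2,3,4,5,6}->{2,3,4,5}; Z {3,5,6,7}->{5,6,7} => REVISION
Total revisions = 3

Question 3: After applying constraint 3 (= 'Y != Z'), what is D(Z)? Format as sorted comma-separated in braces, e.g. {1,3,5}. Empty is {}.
Constraint 1 (U < Y) on D(U)={2,5,7} D(Y)={2,3,6}: U {2,5,7}->{2,5}; Y {2,3,6}->{3,6}
Constraint 2 (V < Z) on D(V)={2,3,4,5,6} D(Z)={2,3,5,6,7}: Z {2,3,5,6,7}->{3,5,6,7}
Constraint 3 (Y != Z) on D(Y)={3,6} D(Z)={3,5,6,7}: no change
So after constraint 3: D(Z) = {3,5,6,7}

Answer: {3,5,6,7}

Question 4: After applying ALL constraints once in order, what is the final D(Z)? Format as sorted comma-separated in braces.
Answer: {5,6,7}

Derivation:
Constraint 1 (U < Y) on D(U)={2,5,7} D(Y)={2,3,6}: U {2,5,7}->{2,5}; Y {2,3,6}->{3,6}
Constraint 2 (V < Z) on D(V)={2,3,4,5,6} D(Z)={2,3,5,6,7}: Z {2,3,5,6,7}->{3,5,6,7}
Constraint 3 (Y != Z) on D(Y)={3,6} D(Z)={3,5,6,7}: no change
Constraint 4 (V + U = Z) on D(V)={2,3,4,5,6} D(U)={2,5} D(Z)={3,5,6,7}: V {2,3,4,5,6}->{2,3,4,5}; Z {3,5,6,7}->{5,6,7}
So after all 4 constraints: D(Z) = {5,6,7}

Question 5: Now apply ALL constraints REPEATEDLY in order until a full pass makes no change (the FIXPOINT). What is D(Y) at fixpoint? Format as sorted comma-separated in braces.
pass 0 (initial): D(Y)={2,3,6}
pass 1: U {2,5,7}->{2,5}; V {2,3,4,5,6}->{2,3,4,5}; Y {2,3,6}->{3,6}; Z {2,3,5,6,7}->{5,6,7}
pass 2: no change
Fixpoint after 2 passes: D(Y) = {3,6}

Answer: {3,6}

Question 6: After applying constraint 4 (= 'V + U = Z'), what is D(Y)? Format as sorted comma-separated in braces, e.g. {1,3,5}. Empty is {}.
Answer: {3,6}

Derivation:
Constraint 1 (U < Y) on D(U)={2,5,7} D(Y)={2,3,6}: U {2,5,7}->{2,5}; Y {2,3,6}->{3,6}
Constraint 2 (V < Z) on D(V)={2,3,4,5,6} D(Z)={2,3,5,6,7}: Z {2,3,5,6,7}->{3,5,6,7}
Constraint 3 (Y != Z) on D(Y)={3,6} D(Z)={3,5,6,7}: no change
Constraint 4 (V + U = Z) on D(V)={2,3,4,5,6} D(U)={2,5} D(Z)={3,5,6,7}: V {2,3,4,5,6}->{2,3,4,5}; Z {3,5,6,7}->{5,6,7}
So after constraint 4: D(Y) = {3,6}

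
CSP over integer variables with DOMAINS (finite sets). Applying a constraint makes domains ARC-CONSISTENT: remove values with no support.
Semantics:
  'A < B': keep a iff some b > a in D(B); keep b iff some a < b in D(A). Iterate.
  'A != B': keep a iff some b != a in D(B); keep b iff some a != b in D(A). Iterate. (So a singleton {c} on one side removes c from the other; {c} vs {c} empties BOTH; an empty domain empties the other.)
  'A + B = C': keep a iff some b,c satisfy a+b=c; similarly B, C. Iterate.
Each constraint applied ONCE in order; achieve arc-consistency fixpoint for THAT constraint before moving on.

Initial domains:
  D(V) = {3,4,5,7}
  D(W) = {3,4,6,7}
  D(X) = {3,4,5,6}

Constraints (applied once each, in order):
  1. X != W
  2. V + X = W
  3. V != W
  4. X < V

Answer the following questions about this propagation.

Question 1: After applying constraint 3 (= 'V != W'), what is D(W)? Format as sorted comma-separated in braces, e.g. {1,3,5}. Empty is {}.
Answer: {6,7}

Derivation:
Constraint 1 (X != W) on D(X)={3,4,5,6} D(W)={3,4,6,7}: no change
Constraint 2 (V + X = W) on D(V)={3,4,5,7} D(X)={3,4,5,6} D(W)={3,4,6,7}: V {3,4,5,7}->{3,4}; X {3,4,5,6}->{3,4}; W {3,4,6,7}->{6,7}
Constraint 3 (V != W) on D(V)={3,4} D(W)={6,7}: no change
So after constraint 3: D(W) = {6,7}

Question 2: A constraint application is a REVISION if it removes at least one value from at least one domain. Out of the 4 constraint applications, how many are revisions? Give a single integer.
Answer: 2

Derivation:
Constraint 1 (X != W) on D(X)={3,4,5,6} D(W)={3,4,6,7}: no change => not a revision
Constraint 2 (V + X = W) on D(V)={3,4,5,7} D(X)={3,4,5,6} D(W)={3,4,6,7}: V {3,4,5,7}->{3,4}; X {3,4,5,6}->{3,4}; W {3,4,6,7}->{6,7} => REVISION
Constraint 3 (V != W) on D(V)={3,4} D(W)={6,7}: no change => not a revision
Constraint 4 (X < V) on D(X)={3,4} D(V)={3,4}: X {3,4}->{3}; V {3,4}->{4} => REVISION
Total revisions = 2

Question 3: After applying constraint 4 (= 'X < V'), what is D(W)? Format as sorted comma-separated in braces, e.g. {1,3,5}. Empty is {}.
Answer: {6,7}

Derivation:
Constraint 1 (X != W) on D(X)={3,4,5,6} D(W)={3,4,6,7}: no change
Constraint 2 (V + X = W) on D(V)={3,4,5,7} D(X)={3,4,5,6} D(W)={3,4,6,7}: V {3,4,5,7}->{3,4}; X {3,4,5,6}->{3,4}; W {3,4,6,7}->{6,7}
Constraint 3 (V != W) on D(V)={3,4} D(W)={6,7}: no change
Constraint 4 (X < V) on D(X)={3,4} D(V)={3,4}: X {3,4}->{3}; V {3,4}->{4}
So after constraint 4: D(W) = {6,7}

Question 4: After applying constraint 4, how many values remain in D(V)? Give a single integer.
Answer: 1

Derivation:
Constraint 1 (X != W) on D(X)={3,4,5,6} D(W)={3,4,6,7}: no change
Constraint 2 (V + X = W) on D(V)={3,4,5,7} D(X)={3,4,5,6} D(W)={3,4,6,7}: V {3,4,5,7}->{3,4}; X {3,4,5,6}->{3,4}; W {3,4,6,7}->{6,7}
Constraint 3 (V != W) on D(V)={3,4} D(W)={6,7}: no change
Constraint 4 (X < V) on D(X)={3,4} D(V)={3,4}: X {3,4}->{3}; V {3,4}->{4}
So after constraint 4: D(V)={4}, size = 1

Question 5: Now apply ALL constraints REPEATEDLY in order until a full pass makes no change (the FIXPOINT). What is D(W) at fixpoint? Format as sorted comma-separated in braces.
Answer: {7}

Derivation:
pass 0 (initial): D(W)={3,4,6,7}
pass 1: V {3,4,5,7}->{4}; W {3,4,6,7}->{6,7}; X {3,4,5,6}->{3}
pass 2: W {6,7}->{7}
pass 3: no change
Fixpoint after 3 passes: D(W) = {7}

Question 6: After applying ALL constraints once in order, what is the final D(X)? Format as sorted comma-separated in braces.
Constraint 1 (X != W) on D(X)={3,4,5,6} D(W)={3,4,6,7}: no change
Constraint 2 (V + X = W) on D(V)={3,4,5,7} D(X)={3,4,5,6} D(W)={3,4,6,7}: V {3,4,5,7}->{3,4}; X {3,4,5,6}->{3,4}; W {3,4,6,7}->{6,7}
Constraint 3 (V != W) on D(V)={3,4} D(W)={6,7}: no change
Constraint 4 (X < V) on D(X)={3,4} D(V)={3,4}: X {3,4}->{3}; V {3,4}->{4}
So after all 4 constraints: D(X) = {3}

Answer: {3}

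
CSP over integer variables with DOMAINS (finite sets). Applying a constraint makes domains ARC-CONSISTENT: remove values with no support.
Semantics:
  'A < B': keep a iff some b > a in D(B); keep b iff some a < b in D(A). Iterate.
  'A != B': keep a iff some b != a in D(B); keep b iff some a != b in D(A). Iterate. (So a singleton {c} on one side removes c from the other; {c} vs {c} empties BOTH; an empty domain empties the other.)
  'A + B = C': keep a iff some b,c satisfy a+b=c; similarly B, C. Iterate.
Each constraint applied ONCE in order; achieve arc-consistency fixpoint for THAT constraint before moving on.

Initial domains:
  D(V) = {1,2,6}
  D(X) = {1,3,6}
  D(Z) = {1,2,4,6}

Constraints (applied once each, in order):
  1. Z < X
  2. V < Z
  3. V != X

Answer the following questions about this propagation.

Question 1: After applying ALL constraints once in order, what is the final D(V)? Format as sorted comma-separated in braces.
Answer: {1,2}

Derivation:
Constraint 1 (Z < X) on D(Z)={1,2,4,6} D(X)={1,3,6}: Z {1,2,4,6}->{1,2,4}; X {1,3,6}->{3,6}
Constraint 2 (V < Z) on D(V)={1,2,6} D(Z)={1,2,4}: V {1,2,6}->{1,2}; Z {1,2,4}->{2,4}
Constraint 3 (V != X) on D(V)={1,2} D(X)={3,6}: no change
So after all 3 constraints: D(V) = {1,2}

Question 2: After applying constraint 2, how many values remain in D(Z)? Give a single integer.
Constraint 1 (Z < X) on D(Z)={1,2,4,6} D(X)={1,3,6}: Z {1,2,4,6}->{1,2,4}; X {1,3,6}->{3,6}
Constraint 2 (V < Z) on D(V)={1,2,6} D(Z)={1,2,4}: V {1,2,6}->{1,2}; Z {1,2,4}->{2,4}
So after constraint 2: D(Z)={2,4}, size = 2

Answer: 2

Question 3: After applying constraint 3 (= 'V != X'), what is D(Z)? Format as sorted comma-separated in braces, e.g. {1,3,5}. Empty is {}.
Answer: {2,4}

Derivation:
Constraint 1 (Z < X) on D(Z)={1,2,4,6} D(X)={1,3,6}: Z {1,2,4,6}->{1,2,4}; X {1,3,6}->{3,6}
Constraint 2 (V < Z) on D(V)={1,2,6} D(Z)={1,2,4}: V {1,2,6}->{1,2}; Z {1,2,4}->{2,4}
Constraint 3 (V != X) on D(V)={1,2} D(X)={3,6}: no change
So after constraint 3: D(Z) = {2,4}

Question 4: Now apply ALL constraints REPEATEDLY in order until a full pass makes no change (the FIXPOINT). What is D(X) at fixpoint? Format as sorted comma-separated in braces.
pass 0 (initial): D(X)={1,3,6}
pass 1: V {1,2,6}->{1,2}; X {1,3,6}->{3,6}; Z {1,2,4,6}->{2,4}
pass 2: no change
Fixpoint after 2 passes: D(X) = {3,6}

Answer: {3,6}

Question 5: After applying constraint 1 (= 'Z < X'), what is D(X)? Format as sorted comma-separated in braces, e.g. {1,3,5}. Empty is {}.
Constraint 1 (Z < X) on D(Z)={1,2,4,6} D(X)={1,3,6}: Z {1,2,4,6}->{1,2,4}; X {1,3,6}->{3,6}
So after constraint 1: D(X) = {3,6}

Answer: {3,6}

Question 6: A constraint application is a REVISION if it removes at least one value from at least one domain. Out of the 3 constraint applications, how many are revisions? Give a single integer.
Constraint 1 (Z < X) on D(Z)={1,2,4,6} D(X)={1,3,6}: Z {1,2,4,6}->{1,2,4}; X {1,3,6}->{3,6} => REVISION
Constraint 2 (V < Z) on D(V)={1,2,6} D(Z)={1,2,4}: V {1,2,6}->{1,2}; Z {1,2,4}->{2,4} => REVISION
Constraint 3 (V != X) on D(V)={1,2} D(X)={3,6}: no change => not a revision
Total revisions = 2

Answer: 2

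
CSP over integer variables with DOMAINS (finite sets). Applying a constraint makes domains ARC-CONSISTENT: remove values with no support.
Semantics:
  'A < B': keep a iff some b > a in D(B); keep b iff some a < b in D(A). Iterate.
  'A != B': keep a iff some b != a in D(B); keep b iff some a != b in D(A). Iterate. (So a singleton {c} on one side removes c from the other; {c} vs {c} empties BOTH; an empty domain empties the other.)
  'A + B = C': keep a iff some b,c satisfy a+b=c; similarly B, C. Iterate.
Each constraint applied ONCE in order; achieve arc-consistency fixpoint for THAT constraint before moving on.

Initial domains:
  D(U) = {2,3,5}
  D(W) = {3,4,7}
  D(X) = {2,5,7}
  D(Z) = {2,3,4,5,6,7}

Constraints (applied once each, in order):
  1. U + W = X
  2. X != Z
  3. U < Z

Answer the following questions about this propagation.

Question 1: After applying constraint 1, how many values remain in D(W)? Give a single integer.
Answer: 2

Derivation:
Constraint 1 (U + W = X) on D(U)={2,3,5} D(W)={3,4,7} D(X)={2,5,7}: U {2,3,5}->{2,3}; W {3,4,7}->{3,4}; X {2,5,7}->{5,7}
So after constraint 1: D(W)={3,4}, size = 2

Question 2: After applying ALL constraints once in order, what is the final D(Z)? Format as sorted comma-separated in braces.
Answer: {3,4,5,6,7}

Derivation:
Constraint 1 (U + W = X) on D(U)={2,3,5} D(W)={3,4,7} D(X)={2,5,7}: U {2,3,5}->{2,3}; W {3,4,7}->{3,4}; X {2,5,7}->{5,7}
Constraint 2 (X != Z) on D(X)={5,7} D(Z)={2,3,4,5,6,7}: no change
Constraint 3 (U < Z) on D(U)={2,3} D(Z)={2,3,4,5,6,7}: Z {2,3,4,5,6,7}->{3,4,5,6,7}
So after all 3 constraints: D(Z) = {3,4,5,6,7}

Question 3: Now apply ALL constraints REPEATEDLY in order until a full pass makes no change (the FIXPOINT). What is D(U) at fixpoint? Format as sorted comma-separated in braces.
pass 0 (initial): D(U)={2,3,5}
pass 1: U {2,3,5}->{2,3}; W {3,4,7}->{3,4}; X {2,5,7}->{5,7}; Z {2,3,4,5,6,7}->{3,4,5,6,7}
pass 2: no change
Fixpoint after 2 passes: D(U) = {2,3}

Answer: {2,3}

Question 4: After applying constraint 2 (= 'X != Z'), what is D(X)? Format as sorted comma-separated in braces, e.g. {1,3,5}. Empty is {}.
Constraint 1 (U + W = X) on D(U)={2,3,5} D(W)={3,4,7} D(X)={2,5,7}: U {2,3,5}->{2,3}; W {3,4,7}->{3,4}; X {2,5,7}->{5,7}
Constraint 2 (X != Z) on D(X)={5,7} D(Z)={2,3,4,5,6,7}: no change
So after constraint 2: D(X) = {5,7}

Answer: {5,7}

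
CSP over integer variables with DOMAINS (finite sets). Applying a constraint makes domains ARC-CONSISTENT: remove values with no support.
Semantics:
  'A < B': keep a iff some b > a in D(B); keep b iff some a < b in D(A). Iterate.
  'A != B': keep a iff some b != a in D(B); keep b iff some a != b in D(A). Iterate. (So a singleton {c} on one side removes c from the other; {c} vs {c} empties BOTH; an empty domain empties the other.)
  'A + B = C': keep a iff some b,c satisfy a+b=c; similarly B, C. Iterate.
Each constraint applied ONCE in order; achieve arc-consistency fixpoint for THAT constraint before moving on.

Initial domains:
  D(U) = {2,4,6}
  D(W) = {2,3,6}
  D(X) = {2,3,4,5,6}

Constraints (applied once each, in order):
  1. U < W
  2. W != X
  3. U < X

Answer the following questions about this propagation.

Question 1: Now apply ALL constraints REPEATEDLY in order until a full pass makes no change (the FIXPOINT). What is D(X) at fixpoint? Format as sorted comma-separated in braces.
Answer: {3,4,5,6}

Derivation:
pass 0 (initial): D(X)={2,3,4,5,6}
pass 1: U {2,4,6}->{2,4}; W {2,3,6}->{3,6}; X {2,3,4,5,6}->{3,4,5,6}
pass 2: no change
Fixpoint after 2 passes: D(X) = {3,4,5,6}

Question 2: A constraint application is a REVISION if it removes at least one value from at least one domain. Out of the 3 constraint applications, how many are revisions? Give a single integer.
Answer: 2

Derivation:
Constraint 1 (U < W) on D(U)={2,4,6} D(W)={2,3,6}: U {2,4,6}->{2,4}; W {2,3,6}->{3,6} => REVISION
Constraint 2 (W != X) on D(W)={3,6} D(X)={2,3,4,5,6}: no change => not a revision
Constraint 3 (U < X) on D(U)={2,4} D(X)={2,3,4,5,6}: X {2,3,4,5,6}->{3,4,5,6} => REVISION
Total revisions = 2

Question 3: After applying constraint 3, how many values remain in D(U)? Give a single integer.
Answer: 2

Derivation:
Constraint 1 (U < W) on D(U)={2,4,6} D(W)={2,3,6}: U {2,4,6}->{2,4}; W {2,3,6}->{3,6}
Constraint 2 (W != X) on D(W)={3,6} D(X)={2,3,4,5,6}: no change
Constraint 3 (U < X) on D(U)={2,4} D(X)={2,3,4,5,6}: X {2,3,4,5,6}->{3,4,5,6}
So after constraint 3: D(U)={2,4}, size = 2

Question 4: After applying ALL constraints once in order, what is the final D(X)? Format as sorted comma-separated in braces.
Constraint 1 (U < W) on D(U)={2,4,6} D(W)={2,3,6}: U {2,4,6}->{2,4}; W {2,3,6}->{3,6}
Constraint 2 (W != X) on D(W)={3,6} D(X)={2,3,4,5,6}: no change
Constraint 3 (U < X) on D(U)={2,4} D(X)={2,3,4,5,6}: X {2,3,4,5,6}->{3,4,5,6}
So after all 3 constraints: D(X) = {3,4,5,6}

Answer: {3,4,5,6}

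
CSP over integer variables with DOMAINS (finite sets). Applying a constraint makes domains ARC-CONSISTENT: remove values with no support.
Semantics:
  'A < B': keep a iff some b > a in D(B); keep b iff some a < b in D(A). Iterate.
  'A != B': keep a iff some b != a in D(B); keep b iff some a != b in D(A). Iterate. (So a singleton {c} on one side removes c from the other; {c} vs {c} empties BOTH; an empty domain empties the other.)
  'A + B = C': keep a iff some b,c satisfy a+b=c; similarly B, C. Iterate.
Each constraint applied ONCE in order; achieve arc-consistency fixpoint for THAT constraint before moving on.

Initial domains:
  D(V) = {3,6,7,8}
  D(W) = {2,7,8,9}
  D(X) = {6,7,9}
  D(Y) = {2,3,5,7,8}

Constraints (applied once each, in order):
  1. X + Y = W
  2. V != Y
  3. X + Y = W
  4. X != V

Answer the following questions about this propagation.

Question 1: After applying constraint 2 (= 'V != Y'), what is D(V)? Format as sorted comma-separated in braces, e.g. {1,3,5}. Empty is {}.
Answer: {3,6,7,8}

Derivation:
Constraint 1 (X + Y = W) on D(X)={6,7,9} D(Y)={2,3,5,7,8} D(W)={2,7,8,9}: X {6,7,9}->{6,7}; Y {2,3,5,7,8}->{2,3}; W {2,7,8,9}->{8,9}
Constraint 2 (V != Y) on D(V)={3,6,7,8} D(Y)={2,3}: no change
So after constraint 2: D(V) = {3,6,7,8}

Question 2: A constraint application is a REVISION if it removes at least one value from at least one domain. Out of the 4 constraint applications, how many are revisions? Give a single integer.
Constraint 1 (X + Y = W) on D(X)={6,7,9} D(Y)={2,3,5,7,8} D(W)={2,7,8,9}: X {6,7,9}->{6,7}; Y {2,3,5,7,8}->{2,3}; W {2,7,8,9}->{8,9} => REVISION
Constraint 2 (V != Y) on D(V)={3,6,7,8} D(Y)={2,3}: no change => not a revision
Constraint 3 (X + Y = W) on D(X)={6,7} D(Y)={2,3} D(W)={8,9}: no change => not a revision
Constraint 4 (X != V) on D(X)={6,7} D(V)={3,6,7,8}: no change => not a revision
Total revisions = 1

Answer: 1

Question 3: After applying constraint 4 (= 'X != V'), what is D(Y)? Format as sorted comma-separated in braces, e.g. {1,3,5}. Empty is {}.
Constraint 1 (X + Y = W) on D(X)={6,7,9} D(Y)={2,3,5,7,8} D(W)={2,7,8,9}: X {6,7,9}->{6,7}; Y {2,3,5,7,8}->{2,3}; W {2,7,8,9}->{8,9}
Constraint 2 (V != Y) on D(V)={3,6,7,8} D(Y)={2,3}: no change
Constraint 3 (X + Y = W) on D(X)={6,7} D(Y)={2,3} D(W)={8,9}: no change
Constraint 4 (X != V) on D(X)={6,7} D(V)={3,6,7,8}: no change
So after constraint 4: D(Y) = {2,3}

Answer: {2,3}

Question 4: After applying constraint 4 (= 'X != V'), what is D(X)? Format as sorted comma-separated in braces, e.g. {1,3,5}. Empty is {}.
Constraint 1 (X + Y = W) on D(X)={6,7,9} D(Y)={2,3,5,7,8} D(W)={2,7,8,9}: X {6,7,9}->{6,7}; Y {2,3,5,7,8}->{2,3}; W {2,7,8,9}->{8,9}
Constraint 2 (V != Y) on D(V)={3,6,7,8} D(Y)={2,3}: no change
Constraint 3 (X + Y = W) on D(X)={6,7} D(Y)={2,3} D(W)={8,9}: no change
Constraint 4 (X != V) on D(X)={6,7} D(V)={3,6,7,8}: no change
So after constraint 4: D(X) = {6,7}

Answer: {6,7}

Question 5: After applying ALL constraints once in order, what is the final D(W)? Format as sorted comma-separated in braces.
Answer: {8,9}

Derivation:
Constraint 1 (X + Y = W) on D(X)={6,7,9} D(Y)={2,3,5,7,8} D(W)={2,7,8,9}: X {6,7,9}->{6,7}; Y {2,3,5,7,8}->{2,3}; W {2,7,8,9}->{8,9}
Constraint 2 (V != Y) on D(V)={3,6,7,8} D(Y)={2,3}: no change
Constraint 3 (X + Y = W) on D(X)={6,7} D(Y)={2,3} D(W)={8,9}: no change
Constraint 4 (X != V) on D(X)={6,7} D(V)={3,6,7,8}: no change
So after all 4 constraints: D(W) = {8,9}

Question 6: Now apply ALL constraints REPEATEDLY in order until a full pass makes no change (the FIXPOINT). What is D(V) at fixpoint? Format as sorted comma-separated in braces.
pass 0 (initial): D(V)={3,6,7,8}
pass 1: W {2,7,8,9}->{8,9}; X {6,7,9}->{6,7}; Y {2,3,5,7,8}->{2,3}
pass 2: no change
Fixpoint after 2 passes: D(V) = {3,6,7,8}

Answer: {3,6,7,8}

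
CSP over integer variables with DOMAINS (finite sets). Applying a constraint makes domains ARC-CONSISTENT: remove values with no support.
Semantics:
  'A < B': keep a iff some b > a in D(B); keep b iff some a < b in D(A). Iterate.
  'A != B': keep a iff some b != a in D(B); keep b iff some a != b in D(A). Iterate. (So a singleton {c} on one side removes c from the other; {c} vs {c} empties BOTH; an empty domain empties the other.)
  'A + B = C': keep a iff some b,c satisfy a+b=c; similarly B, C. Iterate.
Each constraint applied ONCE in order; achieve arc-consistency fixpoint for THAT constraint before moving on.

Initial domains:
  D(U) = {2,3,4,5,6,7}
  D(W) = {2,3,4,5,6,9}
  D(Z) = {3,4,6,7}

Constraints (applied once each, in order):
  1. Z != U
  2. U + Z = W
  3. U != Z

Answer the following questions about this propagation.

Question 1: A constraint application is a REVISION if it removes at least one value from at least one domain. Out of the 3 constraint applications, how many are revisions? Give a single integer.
Constraint 1 (Z != U) on D(Z)={3,4,6,7} D(U)={2,3,4,5,6,7}: no change => not a revision
Constraint 2 (U + Z = W) on D(U)={2,3,4,5,6,7} D(Z)={3,4,6,7} D(W)={2,3,4,5,6,9}: U {2,3,4,5,6,7}->{2,3,5,6}; W {2,3,4,5,6,9}->{5,6,9} => REVISION
Constraint 3 (U != Z) on D(U)={2,3,5,6} D(Z)={3,4,6,7}: no change => not a revision
Total revisions = 1

Answer: 1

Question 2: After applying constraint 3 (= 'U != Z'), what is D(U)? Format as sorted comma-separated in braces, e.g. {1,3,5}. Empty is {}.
Answer: {2,3,5,6}

Derivation:
Constraint 1 (Z != U) on D(Z)={3,4,6,7} D(U)={2,3,4,5,6,7}: no change
Constraint 2 (U + Z = W) on D(U)={2,3,4,5,6,7} D(Z)={3,4,6,7} D(W)={2,3,4,5,6,9}: U {2,3,4,5,6,7}->{2,3,5,6}; W {2,3,4,5,6,9}->{5,6,9}
Constraint 3 (U != Z) on D(U)={2,3,5,6} D(Z)={3,4,6,7}: no change
So after constraint 3: D(U) = {2,3,5,6}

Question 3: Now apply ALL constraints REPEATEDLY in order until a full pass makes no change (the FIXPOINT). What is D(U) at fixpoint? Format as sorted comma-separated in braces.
Answer: {2,3,5,6}

Derivation:
pass 0 (initial): D(U)={2,3,4,5,6,7}
pass 1: U {2,3,4,5,6,7}->{2,3,5,6}; W {2,3,4,5,6,9}->{5,6,9}
pass 2: no change
Fixpoint after 2 passes: D(U) = {2,3,5,6}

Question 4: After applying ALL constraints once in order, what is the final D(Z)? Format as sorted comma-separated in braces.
Answer: {3,4,6,7}

Derivation:
Constraint 1 (Z != U) on D(Z)={3,4,6,7} D(U)={2,3,4,5,6,7}: no change
Constraint 2 (U + Z = W) on D(U)={2,3,4,5,6,7} D(Z)={3,4,6,7} D(W)={2,3,4,5,6,9}: U {2,3,4,5,6,7}->{2,3,5,6}; W {2,3,4,5,6,9}->{5,6,9}
Constraint 3 (U != Z) on D(U)={2,3,5,6} D(Z)={3,4,6,7}: no change
So after all 3 constraints: D(Z) = {3,4,6,7}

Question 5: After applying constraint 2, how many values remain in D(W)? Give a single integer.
Constraint 1 (Z != U) on D(Z)={3,4,6,7} D(U)={2,3,4,5,6,7}: no change
Constraint 2 (U + Z = W) on D(U)={2,3,4,5,6,7} D(Z)={3,4,6,7} D(W)={2,3,4,5,6,9}: U {2,3,4,5,6,7}->{2,3,5,6}; W {2,3,4,5,6,9}->{5,6,9}
So after constraint 2: D(W)={5,6,9}, size = 3

Answer: 3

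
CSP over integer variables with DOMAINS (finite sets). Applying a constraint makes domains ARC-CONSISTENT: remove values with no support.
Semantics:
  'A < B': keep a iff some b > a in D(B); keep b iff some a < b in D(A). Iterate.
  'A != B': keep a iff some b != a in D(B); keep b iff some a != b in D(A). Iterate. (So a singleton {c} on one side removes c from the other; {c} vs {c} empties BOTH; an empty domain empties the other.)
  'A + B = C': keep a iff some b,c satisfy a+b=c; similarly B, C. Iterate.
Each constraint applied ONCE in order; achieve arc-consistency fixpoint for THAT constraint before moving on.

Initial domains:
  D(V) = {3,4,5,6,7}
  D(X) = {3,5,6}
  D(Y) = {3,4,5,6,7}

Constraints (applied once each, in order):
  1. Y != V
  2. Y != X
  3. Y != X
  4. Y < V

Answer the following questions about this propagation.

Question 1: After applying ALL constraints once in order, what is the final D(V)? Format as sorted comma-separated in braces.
Answer: {4,5,6,7}

Derivation:
Constraint 1 (Y != V) on D(Y)={3,4,5,6,7} D(V)={3,4,5,6,7}: no change
Constraint 2 (Y != X) on D(Y)={3,4,5,6,7} D(X)={3,5,6}: no change
Constraint 3 (Y != X) on D(Y)={3,4,5,6,7} D(X)={3,5,6}: no change
Constraint 4 (Y < V) on D(Y)={3,4,5,6,7} D(V)={3,4,5,6,7}: Y {3,4,5,6,7}->{3,4,5,6}; V {3,4,5,6,7}->{4,5,6,7}
So after all 4 constraints: D(V) = {4,5,6,7}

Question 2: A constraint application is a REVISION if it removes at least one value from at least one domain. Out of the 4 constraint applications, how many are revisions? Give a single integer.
Answer: 1

Derivation:
Constraint 1 (Y != V) on D(Y)={3,4,5,6,7} D(V)={3,4,5,6,7}: no change => not a revision
Constraint 2 (Y != X) on D(Y)={3,4,5,6,7} D(X)={3,5,6}: no change => not a revision
Constraint 3 (Y != X) on D(Y)={3,4,5,6,7} D(X)={3,5,6}: no change => not a revision
Constraint 4 (Y < V) on D(Y)={3,4,5,6,7} D(V)={3,4,5,6,7}: Y {3,4,5,6,7}->{3,4,5,6}; V {3,4,5,6,7}->{4,5,6,7} => REVISION
Total revisions = 1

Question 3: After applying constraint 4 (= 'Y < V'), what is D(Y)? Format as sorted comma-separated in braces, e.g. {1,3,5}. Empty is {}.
Answer: {3,4,5,6}

Derivation:
Constraint 1 (Y != V) on D(Y)={3,4,5,6,7} D(V)={3,4,5,6,7}: no change
Constraint 2 (Y != X) on D(Y)={3,4,5,6,7} D(X)={3,5,6}: no change
Constraint 3 (Y != X) on D(Y)={3,4,5,6,7} D(X)={3,5,6}: no change
Constraint 4 (Y < V) on D(Y)={3,4,5,6,7} D(V)={3,4,5,6,7}: Y {3,4,5,6,7}->{3,4,5,6}; V {3,4,5,6,7}->{4,5,6,7}
So after constraint 4: D(Y) = {3,4,5,6}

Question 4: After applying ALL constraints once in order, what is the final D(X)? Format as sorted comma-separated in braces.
Constraint 1 (Y != V) on D(Y)={3,4,5,6,7} D(V)={3,4,5,6,7}: no change
Constraint 2 (Y != X) on D(Y)={3,4,5,6,7} D(X)={3,5,6}: no change
Constraint 3 (Y != X) on D(Y)={3,4,5,6,7} D(X)={3,5,6}: no change
Constraint 4 (Y < V) on D(Y)={3,4,5,6,7} D(V)={3,4,5,6,7}: Y {3,4,5,6,7}->{3,4,5,6}; V {3,4,5,6,7}->{4,5,6,7}
So after all 4 constraints: D(X) = {3,5,6}

Answer: {3,5,6}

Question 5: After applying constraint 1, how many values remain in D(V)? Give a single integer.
Answer: 5

Derivation:
Constraint 1 (Y != V) on D(Y)={3,4,5,6,7} D(V)={3,4,5,6,7}: no change
So after constraint 1: D(V)={3,4,5,6,7}, size = 5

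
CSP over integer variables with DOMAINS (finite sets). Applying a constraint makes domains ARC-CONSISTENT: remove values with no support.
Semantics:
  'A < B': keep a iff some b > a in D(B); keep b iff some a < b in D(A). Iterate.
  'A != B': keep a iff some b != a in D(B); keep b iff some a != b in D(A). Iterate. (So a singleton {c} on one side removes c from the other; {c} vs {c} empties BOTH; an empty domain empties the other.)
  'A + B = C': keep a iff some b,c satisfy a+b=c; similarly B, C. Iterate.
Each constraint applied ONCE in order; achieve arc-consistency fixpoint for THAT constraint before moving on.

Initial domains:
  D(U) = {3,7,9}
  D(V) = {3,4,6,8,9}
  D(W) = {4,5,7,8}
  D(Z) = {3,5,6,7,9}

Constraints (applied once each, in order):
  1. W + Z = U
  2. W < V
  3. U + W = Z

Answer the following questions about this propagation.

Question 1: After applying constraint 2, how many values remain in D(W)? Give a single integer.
Answer: 1

Derivation:
Constraint 1 (W + Z = U) on D(W)={4,5,7,8} D(Z)={3,5,6,7,9} D(U)={3,7,9}: W {4,5,7,8}->{4}; Z {3,5,6,7,9}->{3,5}; U {3,7,9}->{7,9}
Constraint 2 (W < V) on D(W)={4} D(V)={3,4,6,8,9}: V {3,4,6,8,9}->{6,8,9}
So after constraint 2: D(W)={4}, size = 1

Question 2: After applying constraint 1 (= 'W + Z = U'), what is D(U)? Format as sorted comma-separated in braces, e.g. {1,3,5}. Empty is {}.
Constraint 1 (W + Z = U) on D(W)={4,5,7,8} D(Z)={3,5,6,7,9} D(U)={3,7,9}: W {4,5,7,8}->{4}; Z {3,5,6,7,9}->{3,5}; U {3,7,9}->{7,9}
So after constraint 1: D(U) = {7,9}

Answer: {7,9}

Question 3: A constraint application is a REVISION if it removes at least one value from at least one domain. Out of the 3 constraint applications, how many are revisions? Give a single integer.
Answer: 3

Derivation:
Constraint 1 (W + Z = U) on D(W)={4,5,7,8} D(Z)={3,5,6,7,9} D(U)={3,7,9}: W {4,5,7,8}->{4}; Z {3,5,6,7,9}->{3,5}; U {3,7,9}->{7,9} => REVISION
Constraint 2 (W < V) on D(W)={4} D(V)={3,4,6,8,9}: V {3,4,6,8,9}->{6,8,9} => REVISION
Constraint 3 (U + W = Z) on D(U)={7,9} D(W)={4} D(Z)={3,5}: U {7,9}->{}; W {4}->{}; Z {3,5}->{} => REVISION
Total revisions = 3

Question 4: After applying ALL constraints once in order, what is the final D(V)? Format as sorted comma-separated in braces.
Constraint 1 (W + Z = U) on D(W)={4,5,7,8} D(Z)={3,5,6,7,9} D(U)={3,7,9}: W {4,5,7,8}->{4}; Z {3,5,6,7,9}->{3,5}; U {3,7,9}->{7,9}
Constraint 2 (W < V) on D(W)={4} D(V)={3,4,6,8,9}: V {3,4,6,8,9}->{6,8,9}
Constraint 3 (U + W = Z) on D(U)={7,9} D(W)={4} D(Z)={3,5}: U {7,9}->{}; W {4}->{}; Z {3,5}->{}
So after all 3 constraints: D(V) = {6,8,9}

Answer: {6,8,9}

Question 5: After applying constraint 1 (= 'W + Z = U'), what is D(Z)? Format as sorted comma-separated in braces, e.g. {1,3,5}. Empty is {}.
Answer: {3,5}

Derivation:
Constraint 1 (W + Z = U) on D(W)={4,5,7,8} D(Z)={3,5,6,7,9} D(U)={3,7,9}: W {4,5,7,8}->{4}; Z {3,5,6,7,9}->{3,5}; U {3,7,9}->{7,9}
So after constraint 1: D(Z) = {3,5}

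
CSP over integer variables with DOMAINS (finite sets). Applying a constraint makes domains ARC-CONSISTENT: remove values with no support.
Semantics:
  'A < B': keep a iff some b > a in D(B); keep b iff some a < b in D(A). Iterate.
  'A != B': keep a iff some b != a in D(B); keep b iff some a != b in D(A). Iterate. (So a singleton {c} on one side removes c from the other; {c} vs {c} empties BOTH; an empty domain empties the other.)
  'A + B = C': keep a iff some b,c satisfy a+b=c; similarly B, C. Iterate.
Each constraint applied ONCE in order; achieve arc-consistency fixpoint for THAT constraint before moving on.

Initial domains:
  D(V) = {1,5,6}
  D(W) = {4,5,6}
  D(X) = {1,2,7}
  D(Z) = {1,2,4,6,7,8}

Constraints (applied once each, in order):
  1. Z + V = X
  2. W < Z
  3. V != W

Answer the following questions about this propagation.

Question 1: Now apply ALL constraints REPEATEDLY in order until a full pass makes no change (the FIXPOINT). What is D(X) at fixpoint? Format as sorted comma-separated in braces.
pass 0 (initial): D(X)={1,2,7}
pass 1: W {4,5,6}->{4,5}; X {1,2,7}->{2,7}; Z {1,2,4,6,7,8}->{6}
pass 2: V {1,5,6}->{1}; X {2,7}->{7}
pass 3: no change
Fixpoint after 3 passes: D(X) = {7}

Answer: {7}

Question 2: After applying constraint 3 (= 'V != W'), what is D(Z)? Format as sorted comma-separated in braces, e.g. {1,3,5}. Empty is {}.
Constraint 1 (Z + V = X) on D(Z)={1,2,4,6,7,8} D(V)={1,5,6} D(X)={1,2,7}: Z {1,2,4,6,7,8}->{1,2,6}; X {1,2,7}->{2,7}
Constraint 2 (W < Z) on D(W)={4,5,6} D(Z)={1,2,6}: W {4,5,6}->{4,5}; Z {1,2,6}->{6}
Constraint 3 (V != W) on D(V)={1,5,6} D(W)={4,5}: no change
So after constraint 3: D(Z) = {6}

Answer: {6}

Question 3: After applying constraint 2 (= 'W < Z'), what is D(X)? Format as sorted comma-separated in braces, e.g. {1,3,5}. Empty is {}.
Answer: {2,7}

Derivation:
Constraint 1 (Z + V = X) on D(Z)={1,2,4,6,7,8} D(V)={1,5,6} D(X)={1,2,7}: Z {1,2,4,6,7,8}->{1,2,6}; X {1,2,7}->{2,7}
Constraint 2 (W < Z) on D(W)={4,5,6} D(Z)={1,2,6}: W {4,5,6}->{4,5}; Z {1,2,6}->{6}
So after constraint 2: D(X) = {2,7}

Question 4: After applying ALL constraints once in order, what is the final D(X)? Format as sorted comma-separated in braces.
Constraint 1 (Z + V = X) on D(Z)={1,2,4,6,7,8} D(V)={1,5,6} D(X)={1,2,7}: Z {1,2,4,6,7,8}->{1,2,6}; X {1,2,7}->{2,7}
Constraint 2 (W < Z) on D(W)={4,5,6} D(Z)={1,2,6}: W {4,5,6}->{4,5}; Z {1,2,6}->{6}
Constraint 3 (V != W) on D(V)={1,5,6} D(W)={4,5}: no change
So after all 3 constraints: D(X) = {2,7}

Answer: {2,7}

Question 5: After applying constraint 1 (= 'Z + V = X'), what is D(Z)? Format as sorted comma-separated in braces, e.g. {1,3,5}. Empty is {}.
Answer: {1,2,6}

Derivation:
Constraint 1 (Z + V = X) on D(Z)={1,2,4,6,7,8} D(V)={1,5,6} D(X)={1,2,7}: Z {1,2,4,6,7,8}->{1,2,6}; X {1,2,7}->{2,7}
So after constraint 1: D(Z) = {1,2,6}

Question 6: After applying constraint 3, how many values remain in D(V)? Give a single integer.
Constraint 1 (Z + V = X) on D(Z)={1,2,4,6,7,8} D(V)={1,5,6} D(X)={1,2,7}: Z {1,2,4,6,7,8}->{1,2,6}; X {1,2,7}->{2,7}
Constraint 2 (W < Z) on D(W)={4,5,6} D(Z)={1,2,6}: W {4,5,6}->{4,5}; Z {1,2,6}->{6}
Constraint 3 (V != W) on D(V)={1,5,6} D(W)={4,5}: no change
So after constraint 3: D(V)={1,5,6}, size = 3

Answer: 3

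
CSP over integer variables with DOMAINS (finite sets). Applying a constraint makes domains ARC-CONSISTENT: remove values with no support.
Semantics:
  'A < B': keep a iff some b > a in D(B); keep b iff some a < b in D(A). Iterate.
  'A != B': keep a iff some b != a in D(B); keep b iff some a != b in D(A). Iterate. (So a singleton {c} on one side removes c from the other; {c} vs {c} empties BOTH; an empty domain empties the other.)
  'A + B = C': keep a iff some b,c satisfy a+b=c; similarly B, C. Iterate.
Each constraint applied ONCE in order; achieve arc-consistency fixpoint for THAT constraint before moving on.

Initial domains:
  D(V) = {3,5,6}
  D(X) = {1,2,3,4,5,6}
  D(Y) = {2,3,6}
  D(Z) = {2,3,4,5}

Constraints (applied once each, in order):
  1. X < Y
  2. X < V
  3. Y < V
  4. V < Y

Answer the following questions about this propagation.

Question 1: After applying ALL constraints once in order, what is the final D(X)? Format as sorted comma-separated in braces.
Constraint 1 (X < Y) on D(X)={1,2,3,4,5,6} D(Y)={2,3,6}: X {1,2,3,4,5,6}->{1,2,3,4,5}
Constraint 2 (X < V) on D(X)={1,2,3,4,5} D(V)={3,5,6}: no change
Constraint 3 (Y < V) on D(Y)={2,3,6} D(V)={3,5,6}: Y {2,3,6}->{2,3}
Constraint 4 (V < Y) on D(V)={3,5,6} D(Y)={2,3}: V {3,5,6}->{}; Y {2,3}->{}
So after all 4 constraints: D(X) = {1,2,3,4,5}

Answer: {1,2,3,4,5}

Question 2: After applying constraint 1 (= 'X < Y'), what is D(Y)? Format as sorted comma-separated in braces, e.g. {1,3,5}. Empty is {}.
Constraint 1 (X < Y) on D(X)={1,2,3,4,5,6} D(Y)={2,3,6}: X {1,2,3,4,5,6}->{1,2,3,4,5}
So after constraint 1: D(Y) = {2,3,6}

Answer: {2,3,6}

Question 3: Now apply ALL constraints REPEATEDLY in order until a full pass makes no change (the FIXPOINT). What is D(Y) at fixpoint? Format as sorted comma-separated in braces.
Answer: {}

Derivation:
pass 0 (initial): D(Y)={2,3,6}
pass 1: V {3,5,6}->{}; X {1,2,3,4,5,6}->{1,2,3,4,5}; Y {2,3,6}->{}
pass 2: X {1,2,3,4,5}->{}
pass 3: no change
Fixpoint after 3 passes: D(Y) = {}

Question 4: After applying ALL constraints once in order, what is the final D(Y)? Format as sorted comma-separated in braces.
Constraint 1 (X < Y) on D(X)={1,2,3,4,5,6} D(Y)={2,3,6}: X {1,2,3,4,5,6}->{1,2,3,4,5}
Constraint 2 (X < V) on D(X)={1,2,3,4,5} D(V)={3,5,6}: no change
Constraint 3 (Y < V) on D(Y)={2,3,6} D(V)={3,5,6}: Y {2,3,6}->{2,3}
Constraint 4 (V < Y) on D(V)={3,5,6} D(Y)={2,3}: V {3,5,6}->{}; Y {2,3}->{}
So after all 4 constraints: D(Y) = {}

Answer: {}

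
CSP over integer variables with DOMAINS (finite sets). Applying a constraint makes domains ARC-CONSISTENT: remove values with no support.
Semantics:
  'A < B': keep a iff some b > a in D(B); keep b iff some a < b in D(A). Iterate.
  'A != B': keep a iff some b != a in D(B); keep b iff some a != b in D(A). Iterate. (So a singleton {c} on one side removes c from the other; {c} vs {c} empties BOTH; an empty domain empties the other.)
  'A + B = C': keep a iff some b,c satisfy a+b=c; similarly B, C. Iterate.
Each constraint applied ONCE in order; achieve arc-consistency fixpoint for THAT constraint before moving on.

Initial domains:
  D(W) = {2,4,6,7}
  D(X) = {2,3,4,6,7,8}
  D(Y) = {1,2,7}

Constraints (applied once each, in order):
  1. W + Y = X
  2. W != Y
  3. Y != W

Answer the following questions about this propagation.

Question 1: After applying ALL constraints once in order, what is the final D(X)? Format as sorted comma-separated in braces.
Constraint 1 (W + Y = X) on D(W)={2,4,6,7} D(Y)={1,2,7} D(X)={2,3,4,6,7,8}: Y {1,2,7}->{1,2}; X {2,3,4,6,7,8}->{3,4,6,7,8}
Constraint 2 (W != Y) on D(W)={2,4,6,7} D(Y)={1,2}: no change
Constraint 3 (Y != W) on D(Y)={1,2} D(W)={2,4,6,7}: no change
So after all 3 constraints: D(X) = {3,4,6,7,8}

Answer: {3,4,6,7,8}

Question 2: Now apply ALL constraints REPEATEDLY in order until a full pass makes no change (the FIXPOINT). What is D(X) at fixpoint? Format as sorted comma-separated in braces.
Answer: {3,4,6,7,8}

Derivation:
pass 0 (initial): D(X)={2,3,4,6,7,8}
pass 1: X {2,3,4,6,7,8}->{3,4,6,7,8}; Y {1,2,7}->{1,2}
pass 2: no change
Fixpoint after 2 passes: D(X) = {3,4,6,7,8}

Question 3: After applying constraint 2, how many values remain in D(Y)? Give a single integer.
Answer: 2

Derivation:
Constraint 1 (W + Y = X) on D(W)={2,4,6,7} D(Y)={1,2,7} D(X)={2,3,4,6,7,8}: Y {1,2,7}->{1,2}; X {2,3,4,6,7,8}->{3,4,6,7,8}
Constraint 2 (W != Y) on D(W)={2,4,6,7} D(Y)={1,2}: no change
So after constraint 2: D(Y)={1,2}, size = 2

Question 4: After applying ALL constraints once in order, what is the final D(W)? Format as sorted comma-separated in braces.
Constraint 1 (W + Y = X) on D(W)={2,4,6,7} D(Y)={1,2,7} D(X)={2,3,4,6,7,8}: Y {1,2,7}->{1,2}; X {2,3,4,6,7,8}->{3,4,6,7,8}
Constraint 2 (W != Y) on D(W)={2,4,6,7} D(Y)={1,2}: no change
Constraint 3 (Y != W) on D(Y)={1,2} D(W)={2,4,6,7}: no change
So after all 3 constraints: D(W) = {2,4,6,7}

Answer: {2,4,6,7}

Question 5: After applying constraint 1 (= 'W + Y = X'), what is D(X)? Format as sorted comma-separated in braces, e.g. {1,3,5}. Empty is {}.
Answer: {3,4,6,7,8}

Derivation:
Constraint 1 (W + Y = X) on D(W)={2,4,6,7} D(Y)={1,2,7} D(X)={2,3,4,6,7,8}: Y {1,2,7}->{1,2}; X {2,3,4,6,7,8}->{3,4,6,7,8}
So after constraint 1: D(X) = {3,4,6,7,8}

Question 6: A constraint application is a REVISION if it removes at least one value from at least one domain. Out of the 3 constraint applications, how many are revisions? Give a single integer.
Answer: 1

Derivation:
Constraint 1 (W + Y = X) on D(W)={2,4,6,7} D(Y)={1,2,7} D(X)={2,3,4,6,7,8}: Y {1,2,7}->{1,2}; X {2,3,4,6,7,8}->{3,4,6,7,8} => REVISION
Constraint 2 (W != Y) on D(W)={2,4,6,7} D(Y)={1,2}: no change => not a revision
Constraint 3 (Y != W) on D(Y)={1,2} D(W)={2,4,6,7}: no change => not a revision
Total revisions = 1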